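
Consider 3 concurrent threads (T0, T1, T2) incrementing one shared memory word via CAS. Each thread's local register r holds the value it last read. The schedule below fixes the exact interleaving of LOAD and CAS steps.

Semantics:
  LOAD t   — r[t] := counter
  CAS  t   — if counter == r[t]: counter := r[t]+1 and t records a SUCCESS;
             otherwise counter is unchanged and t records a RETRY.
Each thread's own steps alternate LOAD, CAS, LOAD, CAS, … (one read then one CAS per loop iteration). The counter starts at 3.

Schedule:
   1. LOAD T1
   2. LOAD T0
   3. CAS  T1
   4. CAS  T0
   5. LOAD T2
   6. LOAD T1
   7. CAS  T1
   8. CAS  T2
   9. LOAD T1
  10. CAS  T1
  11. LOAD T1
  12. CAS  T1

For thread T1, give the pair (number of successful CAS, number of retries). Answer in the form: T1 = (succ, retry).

T1 = (4, 0)

#1 T1 reads 3
#2 T0 reads 3
#3 T1 CAS(3→4) writes; counter now 4
#4 T0 CAS(3→4) fails; counter now 4
#5 T2 reads 4
#6 T1 reads 4
#7 T1 CAS(4→5) writes; counter now 5
#8 T2 CAS(4→5) fails; counter now 5
#9 T1 reads 5
#10 T1 CAS(5→6) writes; counter now 6
#11 T1 reads 6
#12 T1 CAS(6→7) writes; counter now 7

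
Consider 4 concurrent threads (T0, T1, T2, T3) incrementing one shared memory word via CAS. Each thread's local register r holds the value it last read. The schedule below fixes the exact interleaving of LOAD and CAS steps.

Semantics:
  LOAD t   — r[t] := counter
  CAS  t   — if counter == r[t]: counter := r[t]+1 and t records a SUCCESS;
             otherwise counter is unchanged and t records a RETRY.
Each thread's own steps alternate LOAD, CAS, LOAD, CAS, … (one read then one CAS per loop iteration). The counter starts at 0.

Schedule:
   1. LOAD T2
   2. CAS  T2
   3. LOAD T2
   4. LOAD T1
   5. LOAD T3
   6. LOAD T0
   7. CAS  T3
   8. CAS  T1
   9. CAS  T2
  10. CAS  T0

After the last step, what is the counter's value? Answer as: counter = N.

counter = 2

[1] T2.load  rd  (counter 0, T2.r 0)
[2] T2.cas  hit  (counter 1, T2.r 0)
[3] T2.load  rd  (counter 1, T2.r 1)
[4] T1.load  rd  (counter 1, T1.r 1)
[5] T3.load  rd  (counter 1, T3.r 1)
[6] T0.load  rd  (counter 1, T0.r 1)
[7] T3.cas  hit  (counter 2, T3.r 1)
[8] T1.cas  miss  (counter 2, T1.r 1)
[9] T2.cas  miss  (counter 2, T2.r 1)
[10] T0.cas  miss  (counter 2, T0.r 1)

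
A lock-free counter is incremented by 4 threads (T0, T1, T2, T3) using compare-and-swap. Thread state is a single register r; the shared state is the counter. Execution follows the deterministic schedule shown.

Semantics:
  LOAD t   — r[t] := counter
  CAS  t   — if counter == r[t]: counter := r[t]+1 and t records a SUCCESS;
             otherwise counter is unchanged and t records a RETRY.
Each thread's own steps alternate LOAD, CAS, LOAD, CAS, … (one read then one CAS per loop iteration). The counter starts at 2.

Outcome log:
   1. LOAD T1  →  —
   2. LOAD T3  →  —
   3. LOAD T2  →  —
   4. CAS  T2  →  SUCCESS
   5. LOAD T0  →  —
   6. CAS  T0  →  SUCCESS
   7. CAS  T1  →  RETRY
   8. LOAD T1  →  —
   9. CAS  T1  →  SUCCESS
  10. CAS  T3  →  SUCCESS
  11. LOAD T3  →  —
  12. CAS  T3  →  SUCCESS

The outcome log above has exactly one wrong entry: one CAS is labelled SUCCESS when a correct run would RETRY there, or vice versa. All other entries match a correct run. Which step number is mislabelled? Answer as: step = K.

Reference trace:
T1 LOAD — after: cnt=2, r=2 — load
T3 LOAD — after: cnt=2, r=2 — load
T2 LOAD — after: cnt=2, r=2 — load
T2 CAS — after: cnt=3, r=2 — ok
T0 LOAD — after: cnt=3, r=3 — load
T0 CAS — after: cnt=4, r=3 — ok
T1 CAS — after: cnt=4, r=2 — retry
T1 LOAD — after: cnt=4, r=4 — load
T1 CAS — after: cnt=5, r=4 — ok
T3 CAS — after: cnt=5, r=2 — retry
T3 LOAD — after: cnt=5, r=5 — load
T3 CAS — after: cnt=6, r=5 — ok
Mismatch at 10.

step = 10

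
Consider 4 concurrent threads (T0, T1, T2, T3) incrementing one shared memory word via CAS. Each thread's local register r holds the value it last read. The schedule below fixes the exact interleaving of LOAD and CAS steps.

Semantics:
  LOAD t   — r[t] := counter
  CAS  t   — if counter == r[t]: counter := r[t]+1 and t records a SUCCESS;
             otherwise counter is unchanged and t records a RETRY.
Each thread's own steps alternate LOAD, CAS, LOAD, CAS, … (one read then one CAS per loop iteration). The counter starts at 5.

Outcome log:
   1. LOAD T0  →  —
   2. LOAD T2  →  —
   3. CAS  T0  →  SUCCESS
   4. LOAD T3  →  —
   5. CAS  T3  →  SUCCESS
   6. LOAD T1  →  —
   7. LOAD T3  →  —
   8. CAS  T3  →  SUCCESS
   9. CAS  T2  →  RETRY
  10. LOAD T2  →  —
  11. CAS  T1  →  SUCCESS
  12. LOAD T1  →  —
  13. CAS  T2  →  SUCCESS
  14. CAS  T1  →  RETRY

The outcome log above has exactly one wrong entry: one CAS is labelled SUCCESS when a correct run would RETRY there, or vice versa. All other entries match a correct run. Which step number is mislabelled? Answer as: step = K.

Re-executing:
[1] T0.load  rd  (counter 5, T0.r 5)
[2] T2.load  rd  (counter 5, T2.r 5)
[3] T0.cas  hit  (counter 6, T0.r 5)
[4] T3.load  rd  (counter 6, T3.r 6)
[5] T3.cas  hit  (counter 7, T3.r 6)
[6] T1.load  rd  (counter 7, T1.r 7)
[7] T3.load  rd  (counter 7, T3.r 7)
[8] T3.cas  hit  (counter 8, T3.r 7)
[9] T2.cas  miss  (counter 8, T2.r 5)
[10] T2.load  rd  (counter 8, T2.r 8)
[11] T1.cas  miss  (counter 8, T1.r 7)
[12] T1.load  rd  (counter 8, T1.r 8)
[13] T2.cas  hit  (counter 9, T2.r 8)
[14] T1.cas  miss  (counter 9, T1.r 8)
Mismatch at 11.

step = 11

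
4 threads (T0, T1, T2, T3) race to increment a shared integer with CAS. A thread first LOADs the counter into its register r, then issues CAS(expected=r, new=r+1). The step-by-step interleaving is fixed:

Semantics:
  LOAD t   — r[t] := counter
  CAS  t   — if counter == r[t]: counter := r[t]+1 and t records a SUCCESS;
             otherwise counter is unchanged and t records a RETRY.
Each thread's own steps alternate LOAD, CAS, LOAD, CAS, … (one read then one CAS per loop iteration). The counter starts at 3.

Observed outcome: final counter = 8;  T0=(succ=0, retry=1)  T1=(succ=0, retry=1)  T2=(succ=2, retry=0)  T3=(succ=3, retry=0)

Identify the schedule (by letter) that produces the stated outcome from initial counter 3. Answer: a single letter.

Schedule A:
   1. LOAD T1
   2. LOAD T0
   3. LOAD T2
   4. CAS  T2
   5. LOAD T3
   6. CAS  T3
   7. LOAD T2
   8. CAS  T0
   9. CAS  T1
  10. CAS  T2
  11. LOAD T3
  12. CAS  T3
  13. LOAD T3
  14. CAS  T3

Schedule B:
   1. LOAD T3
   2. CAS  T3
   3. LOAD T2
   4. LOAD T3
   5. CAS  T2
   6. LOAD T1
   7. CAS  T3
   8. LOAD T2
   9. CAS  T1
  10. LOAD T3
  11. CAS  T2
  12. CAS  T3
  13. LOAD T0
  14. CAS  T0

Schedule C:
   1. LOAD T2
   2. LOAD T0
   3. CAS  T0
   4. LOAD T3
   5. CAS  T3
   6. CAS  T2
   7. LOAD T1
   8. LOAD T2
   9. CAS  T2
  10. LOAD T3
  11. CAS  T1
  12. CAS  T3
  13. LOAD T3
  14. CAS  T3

Simulating candidate A:
#1 T1 reads 3
#2 T0 reads 3
#3 T2 reads 3
#4 T2 CAS(3→4) writes; counter now 4
#5 T3 reads 4
#6 T3 CAS(4→5) writes; counter now 5
#7 T2 reads 5
#8 T0 CAS(3→4) fails; counter now 5
#9 T1 CAS(3→4) fails; counter now 5
#10 T2 CAS(5→6) writes; counter now 6
#11 T3 reads 6
#12 T3 CAS(6→7) writes; counter now 7
#13 T3 reads 7
#14 T3 CAS(7→8) writes; counter now 8

A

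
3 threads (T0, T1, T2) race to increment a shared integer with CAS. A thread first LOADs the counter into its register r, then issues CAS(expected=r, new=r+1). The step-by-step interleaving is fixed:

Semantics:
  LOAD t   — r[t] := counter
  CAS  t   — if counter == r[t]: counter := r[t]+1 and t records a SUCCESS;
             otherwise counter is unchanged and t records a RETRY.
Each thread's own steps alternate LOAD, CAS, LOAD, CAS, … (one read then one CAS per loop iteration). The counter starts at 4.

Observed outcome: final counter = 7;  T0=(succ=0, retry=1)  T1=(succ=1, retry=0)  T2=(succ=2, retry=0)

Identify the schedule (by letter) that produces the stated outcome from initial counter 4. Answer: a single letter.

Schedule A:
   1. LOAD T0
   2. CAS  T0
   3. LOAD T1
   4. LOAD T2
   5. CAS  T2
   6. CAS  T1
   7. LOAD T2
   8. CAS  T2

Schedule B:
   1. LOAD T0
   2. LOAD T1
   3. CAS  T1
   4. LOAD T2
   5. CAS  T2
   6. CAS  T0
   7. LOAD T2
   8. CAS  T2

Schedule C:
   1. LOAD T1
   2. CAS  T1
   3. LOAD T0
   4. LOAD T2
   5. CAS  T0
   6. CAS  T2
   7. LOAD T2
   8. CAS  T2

Tracing schedule B:
[1] T0.load  rd  (counter 4, T0.r 4)
[2] T1.load  rd  (counter 4, T1.r 4)
[3] T1.cas  hit  (counter 5, T1.r 4)
[4] T2.load  rd  (counter 5, T2.r 5)
[5] T2.cas  hit  (counter 6, T2.r 5)
[6] T0.cas  miss  (counter 6, T0.r 4)
[7] T2.load  rd  (counter 6, T2.r 6)
[8] T2.cas  hit  (counter 7, T2.r 6)

B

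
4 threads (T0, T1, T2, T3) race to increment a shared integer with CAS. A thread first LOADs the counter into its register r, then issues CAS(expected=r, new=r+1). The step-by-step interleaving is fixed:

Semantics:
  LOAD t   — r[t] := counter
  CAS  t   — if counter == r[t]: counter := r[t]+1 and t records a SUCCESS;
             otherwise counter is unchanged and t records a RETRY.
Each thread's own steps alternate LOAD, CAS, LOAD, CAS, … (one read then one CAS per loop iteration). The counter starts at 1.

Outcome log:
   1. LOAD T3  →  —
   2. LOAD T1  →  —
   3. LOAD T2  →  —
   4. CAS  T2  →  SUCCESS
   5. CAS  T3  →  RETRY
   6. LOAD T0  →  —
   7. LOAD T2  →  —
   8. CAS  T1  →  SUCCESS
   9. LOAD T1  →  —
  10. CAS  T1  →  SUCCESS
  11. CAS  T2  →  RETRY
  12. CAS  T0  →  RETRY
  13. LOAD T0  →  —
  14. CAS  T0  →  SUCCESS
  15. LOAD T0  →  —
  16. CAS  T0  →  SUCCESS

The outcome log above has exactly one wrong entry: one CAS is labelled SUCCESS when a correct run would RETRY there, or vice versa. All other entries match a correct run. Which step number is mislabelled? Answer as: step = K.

step = 8

Correct run:
   1) LOAD T3:  M=1  r_T3=1
   2) LOAD T1:  M=1  r_T1=1
   3) LOAD T2:  M=1  r_T2=1
   4) CAS  T2:  M=2  r_T2=1 ✓
   5) CAS  T3:  M=2  r_T3=1 ✗
   6) LOAD T0:  M=2  r_T0=2
   7) LOAD T2:  M=2  r_T2=2
   8) CAS  T1:  M=2  r_T1=1 ✗
   9) LOAD T1:  M=2  r_T1=2
  10) CAS  T1:  M=3  r_T1=2 ✓
  11) CAS  T2:  M=3  r_T2=2 ✗
  12) CAS  T0:  M=3  r_T0=2 ✗
  13) LOAD T0:  M=3  r_T0=3
  14) CAS  T0:  M=4  r_T0=3 ✓
  15) LOAD T0:  M=4  r_T0=4
  16) CAS  T0:  M=5  r_T0=4 ✓
Log disagrees first at step 8.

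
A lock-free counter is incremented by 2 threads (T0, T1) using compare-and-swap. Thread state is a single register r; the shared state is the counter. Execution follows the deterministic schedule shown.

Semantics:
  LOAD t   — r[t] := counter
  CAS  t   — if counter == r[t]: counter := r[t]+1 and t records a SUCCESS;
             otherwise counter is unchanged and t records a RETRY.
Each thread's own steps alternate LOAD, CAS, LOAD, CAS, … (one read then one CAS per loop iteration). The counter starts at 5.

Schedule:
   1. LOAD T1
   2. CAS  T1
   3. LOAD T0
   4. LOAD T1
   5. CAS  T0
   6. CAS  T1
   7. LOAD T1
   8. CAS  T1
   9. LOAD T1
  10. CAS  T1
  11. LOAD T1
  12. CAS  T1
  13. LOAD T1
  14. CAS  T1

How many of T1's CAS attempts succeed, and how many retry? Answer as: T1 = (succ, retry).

T1 = (5, 1)

#1 T1 reads 5
#2 T1 CAS(5→6) writes; counter now 6
#3 T0 reads 6
#4 T1 reads 6
#5 T0 CAS(6→7) writes; counter now 7
#6 T1 CAS(6→7) fails; counter now 7
#7 T1 reads 7
#8 T1 CAS(7→8) writes; counter now 8
#9 T1 reads 8
#10 T1 CAS(8→9) writes; counter now 9
#11 T1 reads 9
#12 T1 CAS(9→10) writes; counter now 10
#13 T1 reads 10
#14 T1 CAS(10→11) writes; counter now 11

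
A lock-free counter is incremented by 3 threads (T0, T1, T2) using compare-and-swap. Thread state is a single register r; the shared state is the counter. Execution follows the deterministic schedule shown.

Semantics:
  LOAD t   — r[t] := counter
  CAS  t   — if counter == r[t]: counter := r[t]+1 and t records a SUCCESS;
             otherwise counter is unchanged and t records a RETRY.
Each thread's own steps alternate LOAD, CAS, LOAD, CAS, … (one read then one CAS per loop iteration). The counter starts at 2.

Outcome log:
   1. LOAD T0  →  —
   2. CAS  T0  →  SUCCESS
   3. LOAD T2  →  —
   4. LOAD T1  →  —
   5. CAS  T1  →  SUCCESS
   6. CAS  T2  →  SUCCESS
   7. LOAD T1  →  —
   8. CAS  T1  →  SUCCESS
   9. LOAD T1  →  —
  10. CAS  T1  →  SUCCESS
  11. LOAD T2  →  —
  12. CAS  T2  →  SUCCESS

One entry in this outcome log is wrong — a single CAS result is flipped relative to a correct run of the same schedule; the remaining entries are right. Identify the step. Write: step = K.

step = 6

Re-executing:
T0 LOAD — after: cnt=2, r=2 — load
T0 CAS — after: cnt=3, r=2 — ok
T2 LOAD — after: cnt=3, r=3 — load
T1 LOAD — after: cnt=3, r=3 — load
T1 CAS — after: cnt=4, r=3 — ok
T2 CAS — after: cnt=4, r=3 — retry
T1 LOAD — after: cnt=4, r=4 — load
T1 CAS — after: cnt=5, r=4 — ok
T1 LOAD — after: cnt=5, r=5 — load
T1 CAS — after: cnt=6, r=5 — ok
T2 LOAD — after: cnt=6, r=6 — load
T2 CAS — after: cnt=7, r=6 — ok
Flip is step 6.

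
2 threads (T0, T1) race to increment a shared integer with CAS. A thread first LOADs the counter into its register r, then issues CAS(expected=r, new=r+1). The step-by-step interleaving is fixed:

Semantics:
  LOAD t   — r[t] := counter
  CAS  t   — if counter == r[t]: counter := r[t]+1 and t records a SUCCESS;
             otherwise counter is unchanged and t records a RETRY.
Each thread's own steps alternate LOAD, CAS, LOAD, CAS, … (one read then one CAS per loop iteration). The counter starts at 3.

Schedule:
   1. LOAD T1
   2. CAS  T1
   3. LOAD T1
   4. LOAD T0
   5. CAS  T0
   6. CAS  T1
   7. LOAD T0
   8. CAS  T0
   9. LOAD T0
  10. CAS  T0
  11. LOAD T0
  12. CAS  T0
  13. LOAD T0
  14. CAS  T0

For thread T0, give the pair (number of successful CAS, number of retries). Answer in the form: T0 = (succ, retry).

step 1: T1 LOAD ⇒ load; ctr=3 reg=3
step 2: T1 CAS ⇒ ok; ctr=4 reg=3
step 3: T1 LOAD ⇒ load; ctr=4 reg=4
step 4: T0 LOAD ⇒ load; ctr=4 reg=4
step 5: T0 CAS ⇒ ok; ctr=5 reg=4
step 6: T1 CAS ⇒ retry; ctr=5 reg=4
step 7: T0 LOAD ⇒ load; ctr=5 reg=5
step 8: T0 CAS ⇒ ok; ctr=6 reg=5
step 9: T0 LOAD ⇒ load; ctr=6 reg=6
step 10: T0 CAS ⇒ ok; ctr=7 reg=6
step 11: T0 LOAD ⇒ load; ctr=7 reg=7
step 12: T0 CAS ⇒ ok; ctr=8 reg=7
step 13: T0 LOAD ⇒ load; ctr=8 reg=8
step 14: T0 CAS ⇒ ok; ctr=9 reg=8

T0 = (5, 0)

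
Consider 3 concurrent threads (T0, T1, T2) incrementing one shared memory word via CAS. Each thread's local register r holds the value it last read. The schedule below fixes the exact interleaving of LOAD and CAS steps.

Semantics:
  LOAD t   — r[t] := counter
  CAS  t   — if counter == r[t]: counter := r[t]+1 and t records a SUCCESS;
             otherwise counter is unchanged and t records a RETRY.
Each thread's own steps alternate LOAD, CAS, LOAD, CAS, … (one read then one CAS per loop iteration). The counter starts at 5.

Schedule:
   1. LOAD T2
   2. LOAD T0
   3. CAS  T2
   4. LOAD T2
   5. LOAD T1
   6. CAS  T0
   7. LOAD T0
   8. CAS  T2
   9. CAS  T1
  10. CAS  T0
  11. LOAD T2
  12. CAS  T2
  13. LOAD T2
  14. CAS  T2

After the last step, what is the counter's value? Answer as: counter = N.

counter = 9

T2 LOAD — after: cnt=5, r=5 — load
T0 LOAD — after: cnt=5, r=5 — load
T2 CAS — after: cnt=6, r=5 — ok
T2 LOAD — after: cnt=6, r=6 — load
T1 LOAD — after: cnt=6, r=6 — load
T0 CAS — after: cnt=6, r=5 — retry
T0 LOAD — after: cnt=6, r=6 — load
T2 CAS — after: cnt=7, r=6 — ok
T1 CAS — after: cnt=7, r=6 — retry
T0 CAS — after: cnt=7, r=6 — retry
T2 LOAD — after: cnt=7, r=7 — load
T2 CAS — after: cnt=8, r=7 — ok
T2 LOAD — after: cnt=8, r=8 — load
T2 CAS — after: cnt=9, r=8 — ok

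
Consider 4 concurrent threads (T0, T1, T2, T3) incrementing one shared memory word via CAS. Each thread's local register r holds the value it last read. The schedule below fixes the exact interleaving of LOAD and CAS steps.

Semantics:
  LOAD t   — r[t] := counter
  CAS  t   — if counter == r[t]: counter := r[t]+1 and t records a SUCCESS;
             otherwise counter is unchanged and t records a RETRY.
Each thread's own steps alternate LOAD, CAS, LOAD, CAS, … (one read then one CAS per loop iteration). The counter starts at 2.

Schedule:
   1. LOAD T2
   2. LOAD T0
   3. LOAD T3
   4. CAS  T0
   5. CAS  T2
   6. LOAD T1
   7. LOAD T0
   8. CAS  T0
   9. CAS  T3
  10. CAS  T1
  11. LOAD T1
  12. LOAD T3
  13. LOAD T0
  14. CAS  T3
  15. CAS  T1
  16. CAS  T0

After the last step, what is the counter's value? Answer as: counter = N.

step 1: T2 LOAD ⇒ load; ctr=2 reg=2
step 2: T0 LOAD ⇒ load; ctr=2 reg=2
step 3: T3 LOAD ⇒ load; ctr=2 reg=2
step 4: T0 CAS ⇒ ok; ctr=3 reg=2
step 5: T2 CAS ⇒ retry; ctr=3 reg=2
step 6: T1 LOAD ⇒ load; ctr=3 reg=3
step 7: T0 LOAD ⇒ load; ctr=3 reg=3
step 8: T0 CAS ⇒ ok; ctr=4 reg=3
step 9: T3 CAS ⇒ retry; ctr=4 reg=2
step 10: T1 CAS ⇒ retry; ctr=4 reg=3
step 11: T1 LOAD ⇒ load; ctr=4 reg=4
step 12: T3 LOAD ⇒ load; ctr=4 reg=4
step 13: T0 LOAD ⇒ load; ctr=4 reg=4
step 14: T3 CAS ⇒ ok; ctr=5 reg=4
step 15: T1 CAS ⇒ retry; ctr=5 reg=4
step 16: T0 CAS ⇒ retry; ctr=5 reg=4

counter = 5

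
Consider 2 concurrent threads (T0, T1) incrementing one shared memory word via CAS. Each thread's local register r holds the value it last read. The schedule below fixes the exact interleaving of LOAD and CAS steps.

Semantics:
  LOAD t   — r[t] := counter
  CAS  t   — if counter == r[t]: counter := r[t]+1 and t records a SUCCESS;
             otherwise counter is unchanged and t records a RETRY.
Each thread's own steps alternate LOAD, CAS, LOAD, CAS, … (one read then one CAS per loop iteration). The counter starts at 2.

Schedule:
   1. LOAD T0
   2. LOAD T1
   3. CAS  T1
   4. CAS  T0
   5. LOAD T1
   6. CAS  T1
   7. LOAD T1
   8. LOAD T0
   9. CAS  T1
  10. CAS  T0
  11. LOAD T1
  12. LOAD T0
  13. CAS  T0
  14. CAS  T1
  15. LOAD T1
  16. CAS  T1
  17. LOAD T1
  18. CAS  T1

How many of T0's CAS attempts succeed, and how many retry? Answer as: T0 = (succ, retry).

T0 = (1, 2)

   1) LOAD T0:  M=2  r_T0=2
   2) LOAD T1:  M=2  r_T1=2
   3) CAS  T1:  M=3  r_T1=2 ✓
   4) CAS  T0:  M=3  r_T0=2 ✗
   5) LOAD T1:  M=3  r_T1=3
   6) CAS  T1:  M=4  r_T1=3 ✓
   7) LOAD T1:  M=4  r_T1=4
   8) LOAD T0:  M=4  r_T0=4
   9) CAS  T1:  M=5  r_T1=4 ✓
  10) CAS  T0:  M=5  r_T0=4 ✗
  11) LOAD T1:  M=5  r_T1=5
  12) LOAD T0:  M=5  r_T0=5
  13) CAS  T0:  M=6  r_T0=5 ✓
  14) CAS  T1:  M=6  r_T1=5 ✗
  15) LOAD T1:  M=6  r_T1=6
  16) CAS  T1:  M=7  r_T1=6 ✓
  17) LOAD T1:  M=7  r_T1=7
  18) CAS  T1:  M=8  r_T1=7 ✓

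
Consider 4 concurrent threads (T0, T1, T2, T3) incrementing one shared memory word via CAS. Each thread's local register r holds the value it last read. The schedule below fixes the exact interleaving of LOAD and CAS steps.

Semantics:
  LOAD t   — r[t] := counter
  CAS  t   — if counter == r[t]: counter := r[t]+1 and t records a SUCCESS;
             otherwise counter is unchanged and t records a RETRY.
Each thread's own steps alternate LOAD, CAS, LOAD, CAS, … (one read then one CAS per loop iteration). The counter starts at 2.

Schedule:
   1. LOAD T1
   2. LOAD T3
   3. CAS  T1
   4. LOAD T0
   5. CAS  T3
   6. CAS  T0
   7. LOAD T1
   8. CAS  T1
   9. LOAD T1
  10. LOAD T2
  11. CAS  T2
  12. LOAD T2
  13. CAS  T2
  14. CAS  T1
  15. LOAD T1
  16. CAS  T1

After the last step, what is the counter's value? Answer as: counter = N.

step 1: T1 LOAD ⇒ load; ctr=2 reg=2
step 2: T3 LOAD ⇒ load; ctr=2 reg=2
step 3: T1 CAS ⇒ ok; ctr=3 reg=2
step 4: T0 LOAD ⇒ load; ctr=3 reg=3
step 5: T3 CAS ⇒ retry; ctr=3 reg=2
step 6: T0 CAS ⇒ ok; ctr=4 reg=3
step 7: T1 LOAD ⇒ load; ctr=4 reg=4
step 8: T1 CAS ⇒ ok; ctr=5 reg=4
step 9: T1 LOAD ⇒ load; ctr=5 reg=5
step 10: T2 LOAD ⇒ load; ctr=5 reg=5
step 11: T2 CAS ⇒ ok; ctr=6 reg=5
step 12: T2 LOAD ⇒ load; ctr=6 reg=6
step 13: T2 CAS ⇒ ok; ctr=7 reg=6
step 14: T1 CAS ⇒ retry; ctr=7 reg=5
step 15: T1 LOAD ⇒ load; ctr=7 reg=7
step 16: T1 CAS ⇒ ok; ctr=8 reg=7

counter = 8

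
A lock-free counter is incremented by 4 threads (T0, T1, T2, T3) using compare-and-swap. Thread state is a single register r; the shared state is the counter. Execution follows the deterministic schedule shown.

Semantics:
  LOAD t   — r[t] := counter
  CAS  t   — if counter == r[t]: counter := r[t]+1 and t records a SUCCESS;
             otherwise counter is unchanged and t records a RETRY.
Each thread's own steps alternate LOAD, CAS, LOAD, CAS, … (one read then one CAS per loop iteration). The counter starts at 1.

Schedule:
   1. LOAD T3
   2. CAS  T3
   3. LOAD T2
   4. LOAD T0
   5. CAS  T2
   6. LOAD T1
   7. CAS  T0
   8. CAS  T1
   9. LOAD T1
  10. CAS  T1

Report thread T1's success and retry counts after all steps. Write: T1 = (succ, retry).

T1 = (2, 0)

step 1: T3 LOAD ⇒ load; ctr=1 reg=1
step 2: T3 CAS ⇒ ok; ctr=2 reg=1
step 3: T2 LOAD ⇒ load; ctr=2 reg=2
step 4: T0 LOAD ⇒ load; ctr=2 reg=2
step 5: T2 CAS ⇒ ok; ctr=3 reg=2
step 6: T1 LOAD ⇒ load; ctr=3 reg=3
step 7: T0 CAS ⇒ retry; ctr=3 reg=2
step 8: T1 CAS ⇒ ok; ctr=4 reg=3
step 9: T1 LOAD ⇒ load; ctr=4 reg=4
step 10: T1 CAS ⇒ ok; ctr=5 reg=4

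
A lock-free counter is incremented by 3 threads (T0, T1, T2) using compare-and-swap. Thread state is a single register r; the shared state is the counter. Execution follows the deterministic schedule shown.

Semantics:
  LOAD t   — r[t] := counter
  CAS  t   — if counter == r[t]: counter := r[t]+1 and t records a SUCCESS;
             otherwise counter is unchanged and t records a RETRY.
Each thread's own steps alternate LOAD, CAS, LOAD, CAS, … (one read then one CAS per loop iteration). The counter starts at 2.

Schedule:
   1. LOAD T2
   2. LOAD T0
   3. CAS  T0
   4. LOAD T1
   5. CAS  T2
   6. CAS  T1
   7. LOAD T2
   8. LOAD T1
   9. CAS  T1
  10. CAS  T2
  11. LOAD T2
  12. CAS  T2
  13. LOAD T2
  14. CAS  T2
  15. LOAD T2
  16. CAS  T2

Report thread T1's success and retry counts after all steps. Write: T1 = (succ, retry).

T1 = (2, 0)

step 1: T2 LOAD ⇒ load; ctr=2 reg=2
step 2: T0 LOAD ⇒ load; ctr=2 reg=2
step 3: T0 CAS ⇒ ok; ctr=3 reg=2
step 4: T1 LOAD ⇒ load; ctr=3 reg=3
step 5: T2 CAS ⇒ retry; ctr=3 reg=2
step 6: T1 CAS ⇒ ok; ctr=4 reg=3
step 7: T2 LOAD ⇒ load; ctr=4 reg=4
step 8: T1 LOAD ⇒ load; ctr=4 reg=4
step 9: T1 CAS ⇒ ok; ctr=5 reg=4
step 10: T2 CAS ⇒ retry; ctr=5 reg=4
step 11: T2 LOAD ⇒ load; ctr=5 reg=5
step 12: T2 CAS ⇒ ok; ctr=6 reg=5
step 13: T2 LOAD ⇒ load; ctr=6 reg=6
step 14: T2 CAS ⇒ ok; ctr=7 reg=6
step 15: T2 LOAD ⇒ load; ctr=7 reg=7
step 16: T2 CAS ⇒ ok; ctr=8 reg=7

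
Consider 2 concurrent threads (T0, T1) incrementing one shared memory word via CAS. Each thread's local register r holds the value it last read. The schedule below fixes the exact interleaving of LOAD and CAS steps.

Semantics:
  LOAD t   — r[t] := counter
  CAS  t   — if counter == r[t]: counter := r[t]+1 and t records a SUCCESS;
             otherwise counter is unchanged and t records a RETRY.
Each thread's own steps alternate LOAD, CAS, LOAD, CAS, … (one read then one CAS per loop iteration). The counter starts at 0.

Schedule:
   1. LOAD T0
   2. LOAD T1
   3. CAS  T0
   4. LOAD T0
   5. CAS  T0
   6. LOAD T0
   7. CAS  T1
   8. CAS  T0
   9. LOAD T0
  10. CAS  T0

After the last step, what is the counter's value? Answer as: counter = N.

counter = 4

1. LOAD T0 → mem=0 r[T0]=0 [LOAD]
2. LOAD T1 → mem=0 r[T1]=0 [LOAD]
3. CAS T0 → mem=1 r[T0]=0 [OK]
4. LOAD T0 → mem=1 r[T0]=1 [LOAD]
5. CAS T0 → mem=2 r[T0]=1 [OK]
6. LOAD T0 → mem=2 r[T0]=2 [LOAD]
7. CAS T1 → mem=2 r[T1]=0 [RETRY]
8. CAS T0 → mem=3 r[T0]=2 [OK]
9. LOAD T0 → mem=3 r[T0]=3 [LOAD]
10. CAS T0 → mem=4 r[T0]=3 [OK]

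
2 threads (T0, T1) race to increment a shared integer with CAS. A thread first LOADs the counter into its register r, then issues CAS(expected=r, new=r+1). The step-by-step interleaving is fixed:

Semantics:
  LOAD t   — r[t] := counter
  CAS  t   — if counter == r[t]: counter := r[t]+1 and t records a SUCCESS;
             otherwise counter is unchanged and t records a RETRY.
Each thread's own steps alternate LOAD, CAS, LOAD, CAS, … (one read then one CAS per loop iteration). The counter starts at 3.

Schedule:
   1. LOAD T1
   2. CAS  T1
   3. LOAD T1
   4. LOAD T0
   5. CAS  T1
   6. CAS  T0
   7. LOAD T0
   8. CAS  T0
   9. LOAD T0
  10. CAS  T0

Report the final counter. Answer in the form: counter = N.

counter = 7

#1 T1 reads 3
#2 T1 CAS(3→4) writes; counter now 4
#3 T1 reads 4
#4 T0 reads 4
#5 T1 CAS(4→5) writes; counter now 5
#6 T0 CAS(4→5) fails; counter now 5
#7 T0 reads 5
#8 T0 CAS(5→6) writes; counter now 6
#9 T0 reads 6
#10 T0 CAS(6→7) writes; counter now 7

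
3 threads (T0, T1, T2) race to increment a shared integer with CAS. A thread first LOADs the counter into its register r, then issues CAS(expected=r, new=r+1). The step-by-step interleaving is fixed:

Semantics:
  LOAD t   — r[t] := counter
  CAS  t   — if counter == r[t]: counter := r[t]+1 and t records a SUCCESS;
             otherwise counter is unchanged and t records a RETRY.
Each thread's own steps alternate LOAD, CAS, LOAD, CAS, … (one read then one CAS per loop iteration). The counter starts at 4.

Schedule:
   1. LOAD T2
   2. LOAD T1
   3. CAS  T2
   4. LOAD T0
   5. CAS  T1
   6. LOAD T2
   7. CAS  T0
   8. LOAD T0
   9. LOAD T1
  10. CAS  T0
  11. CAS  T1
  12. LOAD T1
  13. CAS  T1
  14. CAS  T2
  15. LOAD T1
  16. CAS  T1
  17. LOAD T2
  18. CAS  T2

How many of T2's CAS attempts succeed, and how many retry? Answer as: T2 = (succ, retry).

[1] T2.load  rd  (counter 4, T2.r 4)
[2] T1.load  rd  (counter 4, T1.r 4)
[3] T2.cas  hit  (counter 5, T2.r 4)
[4] T0.load  rd  (counter 5, T0.r 5)
[5] T1.cas  miss  (counter 5, T1.r 4)
[6] T2.load  rd  (counter 5, T2.r 5)
[7] T0.cas  hit  (counter 6, T0.r 5)
[8] T0.load  rd  (counter 6, T0.r 6)
[9] T1.load  rd  (counter 6, T1.r 6)
[10] T0.cas  hit  (counter 7, T0.r 6)
[11] T1.cas  miss  (counter 7, T1.r 6)
[12] T1.load  rd  (counter 7, T1.r 7)
[13] T1.cas  hit  (counter 8, T1.r 7)
[14] T2.cas  miss  (counter 8, T2.r 5)
[15] T1.load  rd  (counter 8, T1.r 8)
[16] T1.cas  hit  (counter 9, T1.r 8)
[17] T2.load  rd  (counter 9, T2.r 9)
[18] T2.cas  hit  (counter 10, T2.r 9)

T2 = (2, 1)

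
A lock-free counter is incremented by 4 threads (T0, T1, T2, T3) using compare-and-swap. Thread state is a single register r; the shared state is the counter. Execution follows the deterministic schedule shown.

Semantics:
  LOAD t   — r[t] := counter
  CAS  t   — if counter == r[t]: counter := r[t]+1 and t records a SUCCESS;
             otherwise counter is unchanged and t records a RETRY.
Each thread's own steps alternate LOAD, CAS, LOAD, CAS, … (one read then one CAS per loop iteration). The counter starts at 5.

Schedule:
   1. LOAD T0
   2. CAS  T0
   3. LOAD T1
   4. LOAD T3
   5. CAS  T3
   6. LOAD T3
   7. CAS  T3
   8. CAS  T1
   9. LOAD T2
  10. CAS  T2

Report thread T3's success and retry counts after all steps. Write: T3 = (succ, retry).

#1 T0 reads 5
#2 T0 CAS(5→6) writes; counter now 6
#3 T1 reads 6
#4 T3 reads 6
#5 T3 CAS(6→7) writes; counter now 7
#6 T3 reads 7
#7 T3 CAS(7→8) writes; counter now 8
#8 T1 CAS(6→7) fails; counter now 8
#9 T2 reads 8
#10 T2 CAS(8→9) writes; counter now 9

T3 = (2, 0)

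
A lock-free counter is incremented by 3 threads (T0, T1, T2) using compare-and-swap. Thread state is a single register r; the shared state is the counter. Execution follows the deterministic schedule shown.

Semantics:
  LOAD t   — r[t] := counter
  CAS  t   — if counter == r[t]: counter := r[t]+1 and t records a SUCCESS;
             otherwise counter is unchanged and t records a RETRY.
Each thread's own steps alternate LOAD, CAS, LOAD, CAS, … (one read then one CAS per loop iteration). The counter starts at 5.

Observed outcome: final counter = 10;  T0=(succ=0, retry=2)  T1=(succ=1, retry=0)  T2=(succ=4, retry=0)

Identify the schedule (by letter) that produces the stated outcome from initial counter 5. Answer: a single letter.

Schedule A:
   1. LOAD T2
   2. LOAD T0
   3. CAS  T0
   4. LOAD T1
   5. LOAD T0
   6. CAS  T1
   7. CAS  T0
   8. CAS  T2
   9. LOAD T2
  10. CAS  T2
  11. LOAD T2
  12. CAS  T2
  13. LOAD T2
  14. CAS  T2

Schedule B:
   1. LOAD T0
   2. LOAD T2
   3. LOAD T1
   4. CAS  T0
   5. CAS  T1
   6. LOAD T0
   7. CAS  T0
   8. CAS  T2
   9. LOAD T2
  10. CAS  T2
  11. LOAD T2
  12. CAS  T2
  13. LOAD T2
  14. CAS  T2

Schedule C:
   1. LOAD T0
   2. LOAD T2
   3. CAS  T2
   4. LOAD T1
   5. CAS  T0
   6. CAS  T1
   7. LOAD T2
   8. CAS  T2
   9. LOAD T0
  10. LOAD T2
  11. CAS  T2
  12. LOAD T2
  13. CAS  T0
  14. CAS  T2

Run C:
1. LOAD T0 → mem=5 r[T0]=5 [LOAD]
2. LOAD T2 → mem=5 r[T2]=5 [LOAD]
3. CAS T2 → mem=6 r[T2]=5 [OK]
4. LOAD T1 → mem=6 r[T1]=6 [LOAD]
5. CAS T0 → mem=6 r[T0]=5 [RETRY]
6. CAS T1 → mem=7 r[T1]=6 [OK]
7. LOAD T2 → mem=7 r[T2]=7 [LOAD]
8. CAS T2 → mem=8 r[T2]=7 [OK]
9. LOAD T0 → mem=8 r[T0]=8 [LOAD]
10. LOAD T2 → mem=8 r[T2]=8 [LOAD]
11. CAS T2 → mem=9 r[T2]=8 [OK]
12. LOAD T2 → mem=9 r[T2]=9 [LOAD]
13. CAS T0 → mem=9 r[T0]=8 [RETRY]
14. CAS T2 → mem=10 r[T2]=9 [OK]

C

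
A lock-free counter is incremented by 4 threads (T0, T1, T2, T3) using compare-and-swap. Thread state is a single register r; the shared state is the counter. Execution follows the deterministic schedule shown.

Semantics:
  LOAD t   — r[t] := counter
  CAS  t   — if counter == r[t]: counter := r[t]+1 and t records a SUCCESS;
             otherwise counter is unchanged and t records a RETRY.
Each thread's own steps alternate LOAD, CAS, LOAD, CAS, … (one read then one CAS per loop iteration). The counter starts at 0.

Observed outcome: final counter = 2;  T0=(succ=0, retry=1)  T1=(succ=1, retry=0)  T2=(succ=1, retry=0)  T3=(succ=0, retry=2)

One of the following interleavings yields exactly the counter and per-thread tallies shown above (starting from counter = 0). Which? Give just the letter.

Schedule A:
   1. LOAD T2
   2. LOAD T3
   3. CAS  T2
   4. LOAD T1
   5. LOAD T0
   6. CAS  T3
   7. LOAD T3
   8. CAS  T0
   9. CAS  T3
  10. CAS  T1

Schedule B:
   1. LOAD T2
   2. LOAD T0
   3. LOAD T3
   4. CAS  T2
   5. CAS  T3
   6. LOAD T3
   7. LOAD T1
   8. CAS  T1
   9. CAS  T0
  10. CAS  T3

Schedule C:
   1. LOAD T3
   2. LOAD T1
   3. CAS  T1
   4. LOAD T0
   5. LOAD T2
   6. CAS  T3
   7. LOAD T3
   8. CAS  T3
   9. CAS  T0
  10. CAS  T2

B

Tracing schedule B:
   1) LOAD T2:  M=0  r_T2=0
   2) LOAD T0:  M=0  r_T0=0
   3) LOAD T3:  M=0  r_T3=0
   4) CAS  T2:  M=1  r_T2=0 ✓
   5) CAS  T3:  M=1  r_T3=0 ✗
   6) LOAD T3:  M=1  r_T3=1
   7) LOAD T1:  M=1  r_T1=1
   8) CAS  T1:  M=2  r_T1=1 ✓
   9) CAS  T0:  M=2  r_T0=0 ✗
  10) CAS  T3:  M=2  r_T3=1 ✗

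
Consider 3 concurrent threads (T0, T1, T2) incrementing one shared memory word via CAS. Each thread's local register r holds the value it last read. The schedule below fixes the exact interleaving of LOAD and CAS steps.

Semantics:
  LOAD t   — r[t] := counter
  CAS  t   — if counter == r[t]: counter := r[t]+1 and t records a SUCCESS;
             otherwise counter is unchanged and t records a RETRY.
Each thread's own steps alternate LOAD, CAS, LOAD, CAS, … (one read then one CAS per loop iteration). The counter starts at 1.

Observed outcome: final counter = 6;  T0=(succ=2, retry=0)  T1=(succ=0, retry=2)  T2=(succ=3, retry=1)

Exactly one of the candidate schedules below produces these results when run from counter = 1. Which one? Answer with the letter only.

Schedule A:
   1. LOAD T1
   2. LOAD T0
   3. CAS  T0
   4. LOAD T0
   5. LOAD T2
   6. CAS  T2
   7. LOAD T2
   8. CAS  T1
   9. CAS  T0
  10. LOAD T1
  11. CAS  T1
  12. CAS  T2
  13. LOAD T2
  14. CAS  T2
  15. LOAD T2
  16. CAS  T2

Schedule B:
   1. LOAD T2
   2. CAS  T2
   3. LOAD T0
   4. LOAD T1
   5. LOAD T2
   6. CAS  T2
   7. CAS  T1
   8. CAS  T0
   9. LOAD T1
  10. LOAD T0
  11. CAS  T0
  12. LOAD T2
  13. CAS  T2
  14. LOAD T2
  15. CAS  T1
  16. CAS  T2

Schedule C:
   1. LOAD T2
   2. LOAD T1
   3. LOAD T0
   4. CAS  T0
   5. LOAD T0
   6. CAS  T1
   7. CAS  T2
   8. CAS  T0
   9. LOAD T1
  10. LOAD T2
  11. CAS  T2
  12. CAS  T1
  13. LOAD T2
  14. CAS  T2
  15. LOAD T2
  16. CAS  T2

C

Tracing schedule C:
   1) LOAD T2:  M=1  r_T2=1
   2) LOAD T1:  M=1  r_T1=1
   3) LOAD T0:  M=1  r_T0=1
   4) CAS  T0:  M=2  r_T0=1 ✓
   5) LOAD T0:  M=2  r_T0=2
   6) CAS  T1:  M=2  r_T1=1 ✗
   7) CAS  T2:  M=2  r_T2=1 ✗
   8) CAS  T0:  M=3  r_T0=2 ✓
   9) LOAD T1:  M=3  r_T1=3
  10) LOAD T2:  M=3  r_T2=3
  11) CAS  T2:  M=4  r_T2=3 ✓
  12) CAS  T1:  M=4  r_T1=3 ✗
  13) LOAD T2:  M=4  r_T2=4
  14) CAS  T2:  M=5  r_T2=4 ✓
  15) LOAD T2:  M=5  r_T2=5
  16) CAS  T2:  M=6  r_T2=5 ✓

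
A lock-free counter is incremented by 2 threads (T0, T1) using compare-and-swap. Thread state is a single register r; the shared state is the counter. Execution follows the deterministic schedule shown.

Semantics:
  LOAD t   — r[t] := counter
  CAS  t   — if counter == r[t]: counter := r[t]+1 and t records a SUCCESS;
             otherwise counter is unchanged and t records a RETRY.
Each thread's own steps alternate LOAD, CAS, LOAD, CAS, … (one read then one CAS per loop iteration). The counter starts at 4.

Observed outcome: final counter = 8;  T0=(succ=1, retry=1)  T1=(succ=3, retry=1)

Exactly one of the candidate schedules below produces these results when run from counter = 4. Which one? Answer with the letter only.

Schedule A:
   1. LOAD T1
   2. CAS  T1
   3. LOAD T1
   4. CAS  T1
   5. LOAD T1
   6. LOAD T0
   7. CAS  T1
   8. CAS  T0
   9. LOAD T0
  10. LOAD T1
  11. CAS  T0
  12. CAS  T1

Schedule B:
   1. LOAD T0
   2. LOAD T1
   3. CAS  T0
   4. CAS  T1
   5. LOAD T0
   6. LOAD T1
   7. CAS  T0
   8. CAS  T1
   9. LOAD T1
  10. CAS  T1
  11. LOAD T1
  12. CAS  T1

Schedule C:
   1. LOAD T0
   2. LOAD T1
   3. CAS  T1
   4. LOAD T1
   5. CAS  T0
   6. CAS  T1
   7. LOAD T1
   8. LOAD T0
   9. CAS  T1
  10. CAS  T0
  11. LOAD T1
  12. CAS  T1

A

Tracing schedule A:
   1) LOAD T1:  M=4  r_T1=4
   2) CAS  T1:  M=5  r_T1=4 ✓
   3) LOAD T1:  M=5  r_T1=5
   4) CAS  T1:  M=6  r_T1=5 ✓
   5) LOAD T1:  M=6  r_T1=6
   6) LOAD T0:  M=6  r_T0=6
   7) CAS  T1:  M=7  r_T1=6 ✓
   8) CAS  T0:  M=7  r_T0=6 ✗
   9) LOAD T0:  M=7  r_T0=7
  10) LOAD T1:  M=7  r_T1=7
  11) CAS  T0:  M=8  r_T0=7 ✓
  12) CAS  T1:  M=8  r_T1=7 ✗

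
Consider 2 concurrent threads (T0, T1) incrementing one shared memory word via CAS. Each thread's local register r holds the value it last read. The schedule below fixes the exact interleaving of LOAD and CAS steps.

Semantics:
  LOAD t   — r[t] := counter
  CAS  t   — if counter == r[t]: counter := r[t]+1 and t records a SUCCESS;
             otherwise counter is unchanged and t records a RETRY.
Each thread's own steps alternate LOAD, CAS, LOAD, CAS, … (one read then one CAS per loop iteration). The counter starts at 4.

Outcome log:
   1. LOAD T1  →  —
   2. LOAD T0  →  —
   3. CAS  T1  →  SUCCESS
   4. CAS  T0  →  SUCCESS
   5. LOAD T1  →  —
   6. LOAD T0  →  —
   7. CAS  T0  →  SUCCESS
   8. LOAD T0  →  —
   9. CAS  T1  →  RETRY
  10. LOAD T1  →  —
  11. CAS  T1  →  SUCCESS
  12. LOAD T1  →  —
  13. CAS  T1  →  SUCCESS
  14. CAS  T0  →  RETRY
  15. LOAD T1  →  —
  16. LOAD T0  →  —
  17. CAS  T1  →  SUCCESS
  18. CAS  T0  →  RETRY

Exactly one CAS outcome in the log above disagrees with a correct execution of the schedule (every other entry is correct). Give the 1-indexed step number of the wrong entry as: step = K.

Reference trace:
T1 LOAD — after: cnt=4, r=4 — load
T0 LOAD — after: cnt=4, r=4 — load
T1 CAS — after: cnt=5, r=4 — ok
T0 CAS — after: cnt=5, r=4 — retry
T1 LOAD — after: cnt=5, r=5 — load
T0 LOAD — after: cnt=5, r=5 — load
T0 CAS — after: cnt=6, r=5 — ok
T0 LOAD — after: cnt=6, r=6 — load
T1 CAS — after: cnt=6, r=5 — retry
T1 LOAD — after: cnt=6, r=6 — load
T1 CAS — after: cnt=7, r=6 — ok
T1 LOAD — after: cnt=7, r=7 — load
T1 CAS — after: cnt=8, r=7 — ok
T0 CAS — after: cnt=8, r=6 — retry
T1 LOAD — after: cnt=8, r=8 — load
T0 LOAD — after: cnt=8, r=8 — load
T1 CAS — after: cnt=9, r=8 — ok
T0 CAS — after: cnt=9, r=8 — retry
Mismatch at 4.

step = 4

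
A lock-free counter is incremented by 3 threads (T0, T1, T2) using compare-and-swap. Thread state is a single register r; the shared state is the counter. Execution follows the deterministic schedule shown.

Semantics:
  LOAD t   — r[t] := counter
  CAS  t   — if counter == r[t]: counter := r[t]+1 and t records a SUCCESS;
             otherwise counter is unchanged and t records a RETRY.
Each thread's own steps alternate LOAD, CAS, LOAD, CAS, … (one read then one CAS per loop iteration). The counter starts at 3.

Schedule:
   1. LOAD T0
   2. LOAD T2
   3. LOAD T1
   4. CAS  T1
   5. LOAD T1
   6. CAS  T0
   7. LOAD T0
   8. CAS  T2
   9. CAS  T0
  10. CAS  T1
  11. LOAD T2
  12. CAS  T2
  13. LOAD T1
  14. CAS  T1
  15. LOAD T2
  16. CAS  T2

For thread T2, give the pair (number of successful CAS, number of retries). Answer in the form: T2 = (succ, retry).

T2 = (2, 1)

1. LOAD T0 → mem=3 r[T0]=3 [LOAD]
2. LOAD T2 → mem=3 r[T2]=3 [LOAD]
3. LOAD T1 → mem=3 r[T1]=3 [LOAD]
4. CAS T1 → mem=4 r[T1]=3 [OK]
5. LOAD T1 → mem=4 r[T1]=4 [LOAD]
6. CAS T0 → mem=4 r[T0]=3 [RETRY]
7. LOAD T0 → mem=4 r[T0]=4 [LOAD]
8. CAS T2 → mem=4 r[T2]=3 [RETRY]
9. CAS T0 → mem=5 r[T0]=4 [OK]
10. CAS T1 → mem=5 r[T1]=4 [RETRY]
11. LOAD T2 → mem=5 r[T2]=5 [LOAD]
12. CAS T2 → mem=6 r[T2]=5 [OK]
13. LOAD T1 → mem=6 r[T1]=6 [LOAD]
14. CAS T1 → mem=7 r[T1]=6 [OK]
15. LOAD T2 → mem=7 r[T2]=7 [LOAD]
16. CAS T2 → mem=8 r[T2]=7 [OK]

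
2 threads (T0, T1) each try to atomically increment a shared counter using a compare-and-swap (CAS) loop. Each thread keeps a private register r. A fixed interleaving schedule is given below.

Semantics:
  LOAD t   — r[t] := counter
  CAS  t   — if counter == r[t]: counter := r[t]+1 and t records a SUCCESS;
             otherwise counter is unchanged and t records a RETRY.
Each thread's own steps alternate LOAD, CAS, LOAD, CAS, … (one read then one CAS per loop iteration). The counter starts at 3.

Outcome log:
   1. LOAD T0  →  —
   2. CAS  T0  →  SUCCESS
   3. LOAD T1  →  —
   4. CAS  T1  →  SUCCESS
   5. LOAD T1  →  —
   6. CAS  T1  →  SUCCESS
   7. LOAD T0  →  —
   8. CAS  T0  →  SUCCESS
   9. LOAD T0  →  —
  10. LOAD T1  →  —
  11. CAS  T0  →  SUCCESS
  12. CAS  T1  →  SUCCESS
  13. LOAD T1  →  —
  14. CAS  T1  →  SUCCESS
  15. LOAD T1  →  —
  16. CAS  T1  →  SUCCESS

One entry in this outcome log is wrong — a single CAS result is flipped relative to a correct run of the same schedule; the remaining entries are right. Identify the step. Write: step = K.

step = 12

Correct run:
T0 LOAD — after: cnt=3, r=3 — load
T0 CAS — after: cnt=4, r=3 — ok
T1 LOAD — after: cnt=4, r=4 — load
T1 CAS — after: cnt=5, r=4 — ok
T1 LOAD — after: cnt=5, r=5 — load
T1 CAS — after: cnt=6, r=5 — ok
T0 LOAD — after: cnt=6, r=6 — load
T0 CAS — after: cnt=7, r=6 — ok
T0 LOAD — after: cnt=7, r=7 — load
T1 LOAD — after: cnt=7, r=7 — load
T0 CAS — after: cnt=8, r=7 — ok
T1 CAS — after: cnt=8, r=7 — retry
T1 LOAD — after: cnt=8, r=8 — load
T1 CAS — after: cnt=9, r=8 — ok
T1 LOAD — after: cnt=9, r=9 — load
T1 CAS — after: cnt=10, r=9 — ok
Mismatch at 12.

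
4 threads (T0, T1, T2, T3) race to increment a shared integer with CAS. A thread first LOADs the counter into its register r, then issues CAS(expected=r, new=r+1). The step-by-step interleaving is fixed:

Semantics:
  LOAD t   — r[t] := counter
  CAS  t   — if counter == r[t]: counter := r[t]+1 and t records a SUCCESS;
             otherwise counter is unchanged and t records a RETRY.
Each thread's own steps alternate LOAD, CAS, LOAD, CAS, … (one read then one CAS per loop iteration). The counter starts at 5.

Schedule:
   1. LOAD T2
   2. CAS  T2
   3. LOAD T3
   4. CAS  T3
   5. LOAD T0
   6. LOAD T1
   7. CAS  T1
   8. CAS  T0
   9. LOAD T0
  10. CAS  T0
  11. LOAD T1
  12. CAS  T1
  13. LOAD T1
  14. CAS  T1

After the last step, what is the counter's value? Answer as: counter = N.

   1) LOAD T2:  M=5  r_T2=5
   2) CAS  T2:  M=6  r_T2=5 ✓
   3) LOAD T3:  M=6  r_T3=6
   4) CAS  T3:  M=7  r_T3=6 ✓
   5) LOAD T0:  M=7  r_T0=7
   6) LOAD T1:  M=7  r_T1=7
   7) CAS  T1:  M=8  r_T1=7 ✓
   8) CAS  T0:  M=8  r_T0=7 ✗
   9) LOAD T0:  M=8  r_T0=8
  10) CAS  T0:  M=9  r_T0=8 ✓
  11) LOAD T1:  M=9  r_T1=9
  12) CAS  T1:  M=10  r_T1=9 ✓
  13) LOAD T1:  M=10  r_T1=10
  14) CAS  T1:  M=11  r_T1=10 ✓

counter = 11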